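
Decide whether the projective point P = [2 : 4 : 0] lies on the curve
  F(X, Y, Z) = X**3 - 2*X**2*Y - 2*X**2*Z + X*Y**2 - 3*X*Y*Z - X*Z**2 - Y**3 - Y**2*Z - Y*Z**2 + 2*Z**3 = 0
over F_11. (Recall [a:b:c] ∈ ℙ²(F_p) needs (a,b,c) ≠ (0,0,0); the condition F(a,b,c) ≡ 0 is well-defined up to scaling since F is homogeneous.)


F(2,4,0) ≡ 10 (mod 11); P is NOT on the curve.

Evaluate F(2, 4, 0) term-by-term (mod 11).
  X**3 ↦ 1·8·1·1 = 8
  -2*X**2*Y ↦ -2·4·4·1 = -32
  -2*X**2*Z ↦ -2·4·1·0 = 0
  X*Y**2 ↦ 1·2·16·1 = 32
  -3*X*Y*Z ↦ -3·2·4·0 = 0
  -X*Z**2 ↦ -1·2·1·0 = 0
  -Y**3 ↦ -1·1·64·1 = -64
  -Y**2*Z ↦ -1·1·16·0 = 0
  -Y*Z**2 ↦ -1·1·4·0 = 0
  2*Z**3 ↦ 2·1·1·0 = 0
Sum: F(2, 4, 0) = (8) + (-32) + (0) + (32) + (0) + (0) + (-64) + (0) + (0) + (0) = -56.
Reducing mod 11: -56 ≡ 10 (mod 11).
Since F(a, b, c) ≡ 10 ≠ 0 (mod 11), P does NOT lie on the curve.


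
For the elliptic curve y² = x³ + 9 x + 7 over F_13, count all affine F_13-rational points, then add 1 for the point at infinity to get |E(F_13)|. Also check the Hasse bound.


Affine points = {(1, 2), (1, 11), (3, 3), (3, 10), (4, 4), (4, 9), (6, 2), (6, 11), (7, 6), (7, 7), (12, 6), (12, 7)}; affine count = 12; |E(F_13)| = 13.

Discriminant check: Δ ∝ 4a³ + 27b² = 4·9³ + 27·7² = 4·729 + 27·49 ≡ 1 (mod 13). Nonzero ⇒ E is nonsingular.
For each x ∈ F_13, compute rhs = x³ + 9·x + 7 mod 13, then count y ∈ F_13 with y² ≡ rhs.
  x = 0: rhs = 7, matching y values: none (0 points).
  x = 1: rhs = 4, matching y values: 2, 11 (2 points).
  x = 2: rhs = 7, matching y values: none (0 points).
  x = 3: rhs = 9, matching y values: 3, 10 (2 points).
  x = 4: rhs = 3, matching y values: 4, 9 (2 points).
  x = 5: rhs = 8, matching y values: none (0 points).
  x = 6: rhs = 4, matching y values: 2, 11 (2 points).
  x = 7: rhs = 10, matching y values: 6, 7 (2 points).
  x = 8: rhs = 6, matching y values: none (0 points).
  x = 9: rhs = 11, matching y values: none (0 points).
  x = 10: rhs = 5, matching y values: none (0 points).
  x = 11: rhs = 7, matching y values: none (0 points).
  x = 12: rhs = 10, matching y values: 6, 7 (2 points).
Total affine count: 12.
Full point count |E(F_13)| = 12 + 1 = 13.
Hasse bound: |13 − (13+1)| = |-1| = 1 ≤ 2√13 ≈ 7.2111 ✓.


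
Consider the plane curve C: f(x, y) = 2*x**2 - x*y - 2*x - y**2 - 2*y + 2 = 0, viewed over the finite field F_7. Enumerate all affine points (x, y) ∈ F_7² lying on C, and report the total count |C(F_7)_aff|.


Affine F_7-points: {(3, 0), (3, 2), (4, 4), (5, 0), (6, 2), (6, 4)}; count = 6.

For each of the 49 pairs (x, y) ∈ F_7², evaluate f(x, y) mod 7. Record the zeros.
  x = 0: [0↦2, 1↦6, 2↦1, 3↦1, 4↦6, 5↦2, 6↦3]  zeros at y ∈ ∅
  x = 1: [0↦2, 1↦5, 2↦6, 3↦5, 4↦2, 5↦4, 6↦4]  zeros at y ∈ ∅
  x = 2: [0↦6, 1↦1, 2↦1, 3↦6, 4↦2, 5↦3, 6↦2]  zeros at y ∈ ∅
  x = 3: [0↦0, 1↦1, 2↦0, 3↦4, 4↦6, 5↦6, 6↦4]  zeros at y ∈ {0, 2}
  x = 4: [0↦5, 1↦5, 2↦3, 3↦6, 4↦0, 5↦6, 6↦3]  zeros at y ∈ {4}
  x = 5: [0↦0, 1↦6, 2↦3, 3↦5, 4↦5, 5↦3, 6↦6]  zeros at y ∈ {0}
  x = 6: [0↦6, 1↦4, 2↦0, 3↦1, 4↦0, 5↦4, 6↦6]  zeros at y ∈ {2, 4}
Collecting zeros: affine points = {(3, 0), (3, 2), (4, 4), (5, 0), (6, 2), (6, 4)}.
Total count |C(F_7)_aff| = 6.


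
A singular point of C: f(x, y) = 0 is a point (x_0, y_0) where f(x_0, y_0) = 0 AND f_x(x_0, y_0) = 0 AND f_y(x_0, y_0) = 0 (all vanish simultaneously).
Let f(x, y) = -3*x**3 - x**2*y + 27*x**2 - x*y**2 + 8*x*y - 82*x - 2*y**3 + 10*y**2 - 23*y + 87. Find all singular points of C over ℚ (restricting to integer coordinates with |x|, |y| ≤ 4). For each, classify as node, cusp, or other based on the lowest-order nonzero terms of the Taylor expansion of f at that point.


Singular points: {(3, 1)}; classification: node.

Compute partial derivatives:
  f_x = -9*x**2 - 2*x*y + 54*x - y**2 + 8*y - 82.
  f_y = -x**2 - 2*x*y + 8*x - 6*y**2 + 20*y - 23.
Scan x_0 ∈ {−4, ..., 4}. For each x_0, f_y(x_0, y) is a polynomial in y; find its integer roots y ∈ {−4, ..., 4}, then test f_x and f at those candidates.
  x = -4: f_y(-4, y) = -6*y**2 + 28*y - 71; no integer root y with |y| ≤ 4.
  x = -3: f_y(-3, y) = -6*y**2 + 26*y - 56; no integer root y with |y| ≤ 4.
  x = -2: f_y(-2, y) = -6*y**2 + 24*y - 43; no integer root y with |y| ≤ 4.
  x = -1: f_y(-1, y) = -6*y**2 + 22*y - 32; no integer root y with |y| ≤ 4.
  x = 0: f_y(0, y) = -6*y**2 + 20*y - 23; no integer root y with |y| ≤ 4.
  x = 1: f_y(1, y) = -6*y**2 + 18*y - 16; no integer root y with |y| ≤ 4.
  x = 2: f_y(2, y) = -6*y**2 + 16*y - 11; no integer root y with |y| ≤ 4.
  x = 3: f_y(3, y) = -6*y**2 + 14*y - 8; vanishes at y ∈ {1}. (3, 1): f_x = 0, f = 0 — SINGULAR.
  x = 4: f_y(4, y) = -6*y**2 + 12*y - 7; no integer root y with |y| ≤ 4.
Only singular point on the grid: (3, 1).
Classify: substitute x = 3 + u, y = 1 + v and expand: f = -3*u**3 - u**2*v - u**2 - u*v**2 - 2*v**3 + v**2.
No constant or linear terms (consistent with a singular point). Quadratic part: -u**2 + v**2. Cubic part: -3*u**3 - u**2*v - u*v**2 - 2*v**3.
The quadratic part v**2 - u**2 = (v − u)(v + u) splits into two distinct linear factors, so there are two distinct tangent lines y − 1 = ±(x − 3) — this is a node (ordinary double point).
Classification: node.


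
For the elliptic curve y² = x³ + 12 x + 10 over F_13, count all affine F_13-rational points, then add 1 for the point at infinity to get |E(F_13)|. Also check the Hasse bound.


Affine points = {(0, 6), (0, 7), (1, 6), (1, 7), (2, 4), (2, 9), (5, 0), (6, 5), (6, 8), (10, 5), (10, 8), (11, 2), (11, 11), (12, 6), (12, 7)}; affine count = 15; |E(F_13)| = 16.

Discriminant check: Δ ∝ 4a³ + 27b² = 4·12³ + 27·10² = 4·1728 + 27·100 ≡ 5 (mod 13). Nonzero ⇒ E is nonsingular.
For each x ∈ F_13, compute rhs = x³ + 12·x + 10 mod 13, then count y ∈ F_13 with y² ≡ rhs.
  x = 0: rhs = 10, matching y values: 6, 7 (2 points).
  x = 1: rhs = 10, matching y values: 6, 7 (2 points).
  x = 2: rhs = 3, matching y values: 4, 9 (2 points).
  x = 3: rhs = 8, matching y values: none (0 points).
  x = 4: rhs = 5, matching y values: none (0 points).
  x = 5: rhs = 0, matching y values: 0 (1 points).
  x = 6: rhs = 12, matching y values: 5, 8 (2 points).
  x = 7: rhs = 8, matching y values: none (0 points).
  x = 8: rhs = 7, matching y values: none (0 points).
  x = 9: rhs = 2, matching y values: none (0 points).
  x = 10: rhs = 12, matching y values: 5, 8 (2 points).
  x = 11: rhs = 4, matching y values: 2, 11 (2 points).
  x = 12: rhs = 10, matching y values: 6, 7 (2 points).
Total affine count: 15.
Full point count |E(F_13)| = 15 + 1 = 16.
Hasse bound: |16 − (13+1)| = |2| = 2 ≤ 2√13 ≈ 7.2111 ✓.


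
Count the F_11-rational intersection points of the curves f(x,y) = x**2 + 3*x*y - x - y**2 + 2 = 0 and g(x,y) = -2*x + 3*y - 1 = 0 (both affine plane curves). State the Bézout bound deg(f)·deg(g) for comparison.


Common zeros: {(5, 0), (10, 7)}; count = 2; Bézout bound = 2.

deg(f) = 2, deg(g) = 1, so Bézout bound = 2.
Scan x ∈ F_11. For each x, list the y ∈ F_11 with f(x, y) ≡ 0 and those with g(x, y) ≡ 0 (mod 11); the common zeros in that column are the intersection.
  x = 0: f ≡ 0 at y ∈ ∅; g ≡ 0 at y ∈ {4}; common: ∅.
  x = 1: f ≡ 0 at y ∈ ∅; g ≡ 0 at y ∈ {1}; common: ∅.
  x = 2: f ≡ 0 at y ∈ ∅; g ≡ 0 at y ∈ {9}; common: ∅.
  x = 3: f ≡ 0 at y ∈ {2, 7}; g ≡ 0 at y ∈ {6}; common: ∅.
  x = 4: f ≡ 0 at y ∈ ∅; g ≡ 0 at y ∈ {3}; common: ∅.
  x = 5: f ≡ 0 at y ∈ {0, 4}; g ≡ 0 at y ∈ {0}; common: {0}.
  x = 6: f ≡ 0 at y ∈ {3, 4}; g ≡ 0 at y ∈ {8}; common: ∅.
  x = 7: f ≡ 0 at y ∈ {0, 10}; g ≡ 0 at y ∈ {5}; common: ∅.
  x = 8: f ≡ 0 at y ∈ {3, 10}; g ≡ 0 at y ∈ {2}; common: ∅.
  x = 9: f ≡ 0 at y ∈ ∅; g ≡ 0 at y ∈ {10}; common: ∅.
  x = 10: f ≡ 0 at y ∈ {1, 7}; g ≡ 0 at y ∈ {7}; common: {7}.
Collecting: common zeros = {(5, 0), (10, 7)}, so the count is 2.
Comparison with the Bézout bound: 2 ≤ 2 = deg(f)·deg(g), as expected for curves with no common component (the bound is attained).


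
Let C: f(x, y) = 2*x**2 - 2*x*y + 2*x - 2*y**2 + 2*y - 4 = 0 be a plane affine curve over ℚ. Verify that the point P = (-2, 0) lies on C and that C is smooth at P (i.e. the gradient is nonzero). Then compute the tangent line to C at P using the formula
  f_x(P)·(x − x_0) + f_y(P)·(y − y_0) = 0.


Tangent line at P: -6*x + 6*y - 12 = 0.

Step 1: f(-2, 0) = 0, so P lies on C.
Step 2: partial derivatives
  f_x(x, y) = 4*x - 2*y + 2, f_y(x, y) = -2*x - 4*y + 2.
  f_x(P) = -6, f_y(P) = 6 (gradient nonzero, so P is smooth).
Step 3: tangent line at P: -6·(x − -2) + 6·(y − 0) = 0.
Expanding: -6*x + 6*y - 12 = 0.


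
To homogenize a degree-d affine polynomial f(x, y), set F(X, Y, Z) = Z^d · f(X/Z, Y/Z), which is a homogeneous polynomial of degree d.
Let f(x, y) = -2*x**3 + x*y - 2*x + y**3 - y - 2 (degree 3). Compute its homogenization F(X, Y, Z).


F(X, Y, Z) = -2*X**3 + X*Y*Z - 2*X*Z**2 + Y**3 - Y*Z**2 - 2*Z**3

deg(f) = 3.
Substitute x = X/Z, y = Y/Z into f, then multiply by Z^3.
  monomial -2·x^3·y^0 ↦ -2·X^3·Y^0·Z^0.
  monomial 1·x^1·y^1 ↦ 1·X^1·Y^1·Z^1.
  monomial -2·x^1·y^0 ↦ -2·X^1·Y^0·Z^2.
  monomial 1·x^0·y^3 ↦ 1·X^0·Y^3·Z^0.
  monomial -1·x^0·y^1 ↦ -1·X^0·Y^1·Z^2.
  monomial -2·x^0·y^0 ↦ -2·X^0·Y^0·Z^3.
Collecting: F(X, Y, Z) = -2*X**3 + X*Y*Z - 2*X*Z**2 + Y**3 - Y*Z**2 - 2*Z**3.


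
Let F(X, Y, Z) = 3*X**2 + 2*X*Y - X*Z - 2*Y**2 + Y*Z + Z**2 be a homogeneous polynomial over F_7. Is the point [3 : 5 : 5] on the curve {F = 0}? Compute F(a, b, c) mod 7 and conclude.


F(3,5,5) ≡ 0 (mod 7); P is on the curve.

Evaluate F(3, 5, 5) term-by-term (mod 7).
  3*X**2 ↦ 3·9·1·1 = 27
  2*X*Y ↦ 2·3·5·1 = 30
  -X*Z ↦ -1·3·1·5 = -15
  -2*Y**2 ↦ -2·1·25·1 = -50
  Y*Z ↦ 1·1·5·5 = 25
  Z**2 ↦ 1·1·1·25 = 25
Sum: F(3, 5, 5) = (27) + (30) + (-15) + (-50) + (25) + (25) = 42.
Reducing mod 7: 42 ≡ 0 (mod 7).
Since F(a, b, c) ≡ 0 (mod 7), P lies on the curve.


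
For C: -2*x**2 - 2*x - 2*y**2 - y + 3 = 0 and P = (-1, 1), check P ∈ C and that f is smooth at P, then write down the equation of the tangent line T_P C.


Tangent line at P: 2*x - 5*y + 7 = 0.

Step 1: f(-1, 1) = 0, so P lies on C.
Step 2: partial derivatives
  f_x(x, y) = -4*x - 2, f_y(x, y) = -4*y - 1.
  f_x(P) = 2, f_y(P) = -5 (gradient nonzero, so P is smooth).
Step 3: tangent line at P: 2·(x − -1) + -5·(y − 1) = 0.
Expanding: 2*x - 5*y + 7 = 0.


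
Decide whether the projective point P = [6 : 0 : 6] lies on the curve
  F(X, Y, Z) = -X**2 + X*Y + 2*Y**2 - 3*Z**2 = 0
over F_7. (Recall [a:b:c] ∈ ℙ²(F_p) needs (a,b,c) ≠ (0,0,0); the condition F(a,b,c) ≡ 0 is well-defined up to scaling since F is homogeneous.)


F(6,0,6) ≡ 3 (mod 7); P is NOT on the curve.

Evaluate F(6, 0, 6) term-by-term (mod 7).
  -X**2 ↦ -1·36·1·1 = -36
  X*Y ↦ 1·6·0·1 = 0
  2*Y**2 ↦ 2·1·0·1 = 0
  -3*Z**2 ↦ -3·1·1·36 = -108
Sum: F(6, 0, 6) = (-36) + (0) + (0) + (-108) = -144.
Reducing mod 7: -144 ≡ 3 (mod 7).
Since F(a, b, c) ≡ 3 ≠ 0 (mod 7), P does NOT lie on the curve.


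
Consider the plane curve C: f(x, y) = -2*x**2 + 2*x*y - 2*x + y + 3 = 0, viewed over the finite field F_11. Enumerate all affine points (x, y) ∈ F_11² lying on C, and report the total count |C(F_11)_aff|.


Affine F_11-points: {(0, 8), (1, 4), (2, 4), (3, 3), (4, 9), (6, 2), (7, 8), (8, 7), (9, 7), (10, 3)}; count = 10.

For each of the 121 pairs (x, y) ∈ F_11², evaluate f(x, y) mod 11. Record the zeros.
  x = 0: [0↦3, 1↦4, 2↦5, 3↦6, 4↦7, 5↦8, 6↦9, 7↦10, 8↦0, 9↦1, 10↦2]  zeros at y ∈ {8}
  x = 1: [0↦10, 1↦2, 2↦5, 3↦8, 4↦0, 5↦3, 6↦6, 7↦9, 8↦1, 9↦4, 10↦7]  zeros at y ∈ {4}
  x = 2: [0↦2, 1↦7, 2↦1, 3↦6, 4↦0, 5↦5, 6↦10, 7↦4, 8↦9, 9↦3, 10↦8]  zeros at y ∈ {4}
  x = 3: [0↦1, 1↦8, 2↦4, 3↦0, 4↦7, 5↦3, 6↦10, 7↦6, 8↦2, 9↦9, 10↦5]  zeros at y ∈ {3}
  x = 4: [0↦7, 1↦5, 2↦3, 3↦1, 4↦10, 5↦8, 6↦6, 7↦4, 8↦2, 9↦0, 10↦9]  zeros at y ∈ {9}
  x = 5: [0↦9, 1↦9, 2↦9, 3↦9, 4↦9, 5↦9, 6↦9, 7↦9, 8↦9, 9↦9, 10↦9]  zeros at y ∈ ∅
  x = 6: [0↦7, 1↦9, 2↦0, 3↦2, 4↦4, 5↦6, 6↦8, 7↦10, 8↦1, 9↦3, 10↦5]  zeros at y ∈ {2}
  x = 7: [0↦1, 1↦5, 2↦9, 3↦2, 4↦6, 5↦10, 6↦3, 7↦7, 8↦0, 9↦4, 10↦8]  zeros at y ∈ {8}
  x = 8: [0↦2, 1↦8, 2↦3, 3↦9, 4↦4, 5↦10, 6↦5, 7↦0, 8↦6, 9↦1, 10↦7]  zeros at y ∈ {7}
  x = 9: [0↦10, 1↦7, 2↦4, 3↦1, 4↦9, 5↦6, 6↦3, 7↦0, 8↦8, 9↦5, 10↦2]  zeros at y ∈ {7}
  x = 10: [0↦3, 1↦2, 2↦1, 3↦0, 4↦10, 5↦9, 6↦8, 7↦7, 8↦6, 9↦5, 10↦4]  zeros at y ∈ {3}
Collecting zeros: affine points = {(0, 8), (1, 4), (2, 4), (3, 3), (4, 9), (6, 2), (7, 8), (8, 7), (9, 7), (10, 3)}.
Total count |C(F_11)_aff| = 10.


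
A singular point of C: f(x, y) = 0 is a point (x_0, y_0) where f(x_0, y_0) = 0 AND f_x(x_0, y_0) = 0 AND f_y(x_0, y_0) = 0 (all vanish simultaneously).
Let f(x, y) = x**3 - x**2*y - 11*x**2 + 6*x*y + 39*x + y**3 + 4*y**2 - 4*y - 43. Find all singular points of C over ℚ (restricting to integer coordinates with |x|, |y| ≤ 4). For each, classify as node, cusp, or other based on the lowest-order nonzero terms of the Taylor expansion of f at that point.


Singular points: {(3, -1)}; classification: node.

Compute partial derivatives:
  f_x = 3*x**2 - 2*x*y - 22*x + 6*y + 39.
  f_y = -x**2 + 6*x + 3*y**2 + 8*y - 4.
Scan x_0 ∈ {−4, ..., 4}. For each x_0, f_y(x_0, y) is a polynomial in y; find its integer roots y ∈ {−4, ..., 4}, then test f_x and f at those candidates.
  x = -4: f_y(-4, y) = 3*y**2 + 8*y - 44; no integer root y with |y| ≤ 4.
  x = -3: f_y(-3, y) = 3*y**2 + 8*y - 31; no integer root y with |y| ≤ 4.
  x = -2: f_y(-2, y) = 3*y**2 + 8*y - 20; no integer root y with |y| ≤ 4.
  x = -1: f_y(-1, y) = 3*y**2 + 8*y - 11; vanishes at y ∈ {1}. (-1, 1): f_x = 72 ≠ 0.
  x = 0: f_y(0, y) = 3*y**2 + 8*y - 4; no integer root y with |y| ≤ 4.
  x = 1: f_y(1, y) = 3*y**2 + 8*y + 1; no integer root y with |y| ≤ 4.
  x = 2: f_y(2, y) = 3*y**2 + 8*y + 4; vanishes at y ∈ {-2}. (2, -2): f_x = 3 ≠ 0.
  x = 3: f_y(3, y) = 3*y**2 + 8*y + 5; vanishes at y ∈ {-1}. (3, -1): f_x = 0, f = 0 — SINGULAR.
  x = 4: f_y(4, y) = 3*y**2 + 8*y + 4; vanishes at y ∈ {-2}. (4, -2): f_x = 3 ≠ 0.
Only singular point on the grid: (3, -1).
Classify: substitute x = 3 + u, y = -1 + v and expand: f = u**3 - u**2*v - u**2 + v**3 + v**2.
No constant or linear terms (consistent with a singular point). Quadratic part: -u**2 + v**2. Cubic part: u**3 - u**2*v + v**3.
The quadratic part v**2 - u**2 = (v − u)(v + u) splits into two distinct linear factors, so there are two distinct tangent lines y − -1 = ±(x − 3) — this is a node (ordinary double point).
Classification: node.


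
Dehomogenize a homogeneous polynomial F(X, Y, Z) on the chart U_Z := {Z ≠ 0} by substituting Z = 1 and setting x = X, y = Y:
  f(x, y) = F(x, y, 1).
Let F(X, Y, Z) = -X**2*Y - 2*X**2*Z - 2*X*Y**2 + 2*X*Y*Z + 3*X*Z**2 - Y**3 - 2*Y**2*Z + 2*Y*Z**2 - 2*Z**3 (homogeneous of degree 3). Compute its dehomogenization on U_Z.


f(x, y) = -x**2*y - 2*x**2 - 2*x*y**2 + 2*x*y + 3*x - y**3 - 2*y**2 + 2*y - 2

On U_Z we set Z = 1. Each monomial c·X^i·Y^j·Z^k in F becomes c·x^i·y^j·1^k = c·x^i·y^j.
Substituting Z = 1: F(X, Y, 1) = -x**2*y - 2*x**2 - 2*x*y**2 + 2*x*y + 3*x - y**3 - 2*y**2 + 2*y - 2.
Note: deg(f) ≤ deg(F) = 3; strict inequality happens when F is divisible by Z (lost terms).


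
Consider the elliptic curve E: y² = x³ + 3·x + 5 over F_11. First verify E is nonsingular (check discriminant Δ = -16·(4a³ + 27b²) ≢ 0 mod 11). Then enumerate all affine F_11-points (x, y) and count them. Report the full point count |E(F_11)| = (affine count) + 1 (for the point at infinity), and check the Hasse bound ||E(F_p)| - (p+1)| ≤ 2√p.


Affine points = {(0, 4), (0, 7), (1, 3), (1, 8), (4, 2), (4, 9), (10, 1), (10, 10)}; affine count = 8; |E(F_11)| = 9.

Discriminant check: Δ ∝ 4a³ + 27b² = 4·3³ + 27·5² = 4·27 + 27·25 ≡ 2 (mod 11). Nonzero ⇒ E is nonsingular.
For each x ∈ F_11, compute rhs = x³ + 3·x + 5 mod 11, then count y ∈ F_11 with y² ≡ rhs.
  x = 0: rhs = 5, matching y values: 4, 7 (2 points).
  x = 1: rhs = 9, matching y values: 3, 8 (2 points).
  x = 2: rhs = 8, matching y values: none (0 points).
  x = 3: rhs = 8, matching y values: none (0 points).
  x = 4: rhs = 4, matching y values: 2, 9 (2 points).
  x = 5: rhs = 2, matching y values: none (0 points).
  x = 6: rhs = 8, matching y values: none (0 points).
  x = 7: rhs = 6, matching y values: none (0 points).
  x = 8: rhs = 2, matching y values: none (0 points).
  x = 9: rhs = 2, matching y values: none (0 points).
  x = 10: rhs = 1, matching y values: 1, 10 (2 points).
Total affine count: 8.
Full point count |E(F_11)| = 8 + 1 = 9.
Hasse bound: |9 − (11+1)| = |-3| = 3 ≤ 2√11 ≈ 6.6332 ✓.


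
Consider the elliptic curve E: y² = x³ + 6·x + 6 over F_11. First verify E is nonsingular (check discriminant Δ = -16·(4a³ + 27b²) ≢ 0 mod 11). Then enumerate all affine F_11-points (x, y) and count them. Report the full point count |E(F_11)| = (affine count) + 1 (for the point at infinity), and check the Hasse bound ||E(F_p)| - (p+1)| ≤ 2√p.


Affine points = {(2, 2), (2, 9), (6, 4), (6, 7), (8, 4), (8, 7)}; affine count = 6; |E(F_11)| = 7.

Discriminant check: Δ ∝ 4a³ + 27b² = 4·6³ + 27·6² = 4·216 + 27·36 ≡ 10 (mod 11). Nonzero ⇒ E is nonsingular.
For each x ∈ F_11, compute rhs = x³ + 6·x + 6 mod 11, then count y ∈ F_11 with y² ≡ rhs.
  x = 0: rhs = 6, matching y values: none (0 points).
  x = 1: rhs = 2, matching y values: none (0 points).
  x = 2: rhs = 4, matching y values: 2, 9 (2 points).
  x = 3: rhs = 7, matching y values: none (0 points).
  x = 4: rhs = 6, matching y values: none (0 points).
  x = 5: rhs = 7, matching y values: none (0 points).
  x = 6: rhs = 5, matching y values: 4, 7 (2 points).
  x = 7: rhs = 6, matching y values: none (0 points).
  x = 8: rhs = 5, matching y values: 4, 7 (2 points).
  x = 9: rhs = 8, matching y values: none (0 points).
  x = 10: rhs = 10, matching y values: none (0 points).
Total affine count: 6.
Full point count |E(F_11)| = 6 + 1 = 7.
Hasse bound: |7 − (11+1)| = |-5| = 5 ≤ 2√11 ≈ 6.6332 ✓.


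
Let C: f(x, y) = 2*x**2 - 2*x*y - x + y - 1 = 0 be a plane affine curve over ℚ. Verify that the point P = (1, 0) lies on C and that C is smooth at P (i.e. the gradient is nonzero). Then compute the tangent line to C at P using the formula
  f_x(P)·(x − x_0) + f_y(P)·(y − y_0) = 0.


Tangent line at P: 3*x - y - 3 = 0.

Step 1: f(1, 0) = 0, so P lies on C.
Step 2: partial derivatives
  f_x(x, y) = 4*x - 2*y - 1, f_y(x, y) = 1 - 2*x.
  f_x(P) = 3, f_y(P) = -1 (gradient nonzero, so P is smooth).
Step 3: tangent line at P: 3·(x − 1) + -1·(y − 0) = 0.
Expanding: 3*x - y - 3 = 0.


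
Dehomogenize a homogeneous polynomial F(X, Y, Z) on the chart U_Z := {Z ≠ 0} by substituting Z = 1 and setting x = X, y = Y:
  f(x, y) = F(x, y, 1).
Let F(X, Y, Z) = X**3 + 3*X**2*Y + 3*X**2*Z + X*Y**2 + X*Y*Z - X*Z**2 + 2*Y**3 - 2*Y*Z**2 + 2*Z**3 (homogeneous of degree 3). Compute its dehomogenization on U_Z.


f(x, y) = x**3 + 3*x**2*y + 3*x**2 + x*y**2 + x*y - x + 2*y**3 - 2*y + 2

On U_Z we set Z = 1. Each monomial c·X^i·Y^j·Z^k in F becomes c·x^i·y^j·1^k = c·x^i·y^j.
Substituting Z = 1: F(X, Y, 1) = x**3 + 3*x**2*y + 3*x**2 + x*y**2 + x*y - x + 2*y**3 - 2*y + 2.
Note: deg(f) ≤ deg(F) = 3; strict inequality happens when F is divisible by Z (lost terms).


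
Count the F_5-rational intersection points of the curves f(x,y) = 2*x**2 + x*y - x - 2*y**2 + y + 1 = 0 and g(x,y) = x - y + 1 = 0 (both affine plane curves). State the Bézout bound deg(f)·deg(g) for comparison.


Common zeros: {(0, 1), (3, 4)}; count = 2; Bézout bound = 2.

deg(f) = 2, deg(g) = 1, so Bézout bound = 2.
Scan x ∈ F_5. For each x, list the y ∈ F_5 with f(x, y) ≡ 0 and those with g(x, y) ≡ 0 (mod 5); the common zeros in that column are the intersection.
  x = 0: f ≡ 0 at y ∈ {1, 2}; g ≡ 0 at y ∈ {1}; common: {1}.
  x = 1: f ≡ 0 at y ∈ {3}; g ≡ 0 at y ∈ {2}; common: ∅.
  x = 2: f ≡ 0 at y ∈ {2}; g ≡ 0 at y ∈ {3}; common: ∅.
  x = 3: f ≡ 0 at y ∈ {3, 4}; g ≡ 0 at y ∈ {4}; common: {4}.
  x = 4: f ≡ 0 at y ∈ ∅; g ≡ 0 at y ∈ {0}; common: ∅.
Collecting: common zeros = {(0, 1), (3, 4)}, so the count is 2.
Comparison with the Bézout bound: 2 ≤ 2 = deg(f)·deg(g), as expected for curves with no common component (the bound is attained).


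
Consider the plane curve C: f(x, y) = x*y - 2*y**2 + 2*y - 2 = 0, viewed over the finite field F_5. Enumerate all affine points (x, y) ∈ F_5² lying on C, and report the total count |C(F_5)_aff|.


Affine F_5-points: {(2, 1), (3, 2), (3, 3), (4, 4)}; count = 4.

For each of the 25 pairs (x, y) ∈ F_5², evaluate f(x, y) mod 5. Record the zeros.
  x = 0: [0↦3, 1↦3, 2↦4, 3↦1, 4↦4]  zeros at y ∈ ∅
  x = 1: [0↦3, 1↦4, 2↦1, 3↦4, 4↦3]  zeros at y ∈ ∅
  x = 2: [0↦3, 1↦0, 2↦3, 3↦2, 4↦2]  zeros at y ∈ {1}
  x = 3: [0↦3, 1↦1, 2↦0, 3↦0, 4↦1]  zeros at y ∈ {2, 3}
  x = 4: [0↦3, 1↦2, 2↦2, 3↦3, 4↦0]  zeros at y ∈ {4}
Collecting zeros: affine points = {(2, 1), (3, 2), (3, 3), (4, 4)}.
Total count |C(F_5)_aff| = 4.


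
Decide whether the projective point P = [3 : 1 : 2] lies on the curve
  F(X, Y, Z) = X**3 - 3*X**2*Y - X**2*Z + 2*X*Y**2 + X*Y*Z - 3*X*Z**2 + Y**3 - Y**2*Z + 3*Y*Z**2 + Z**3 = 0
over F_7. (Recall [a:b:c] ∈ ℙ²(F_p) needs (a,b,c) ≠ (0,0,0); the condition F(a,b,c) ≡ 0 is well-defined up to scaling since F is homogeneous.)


F(3,1,2) ≡ 5 (mod 7); P is NOT on the curve.

Evaluate F(3, 1, 2) term-by-term (mod 7).
  X**3 ↦ 1·27·1·1 = 27
  -3*X**2*Y ↦ -3·9·1·1 = -27
  -X**2*Z ↦ -1·9·1·2 = -18
  2*X*Y**2 ↦ 2·3·1·1 = 6
  X*Y*Z ↦ 1·3·1·2 = 6
  -3*X*Z**2 ↦ -3·3·1·4 = -36
  Y**3 ↦ 1·1·1·1 = 1
  -Y**2*Z ↦ -1·1·1·2 = -2
  3*Y*Z**2 ↦ 3·1·1·4 = 12
  Z**3 ↦ 1·1·1·8 = 8
Sum: F(3, 1, 2) = (27) + (-27) + (-18) + (6) + (6) + (-36) + (1) + (-2) + (12) + (8) = -23.
Reducing mod 7: -23 ≡ 5 (mod 7).
Since F(a, b, c) ≡ 5 ≠ 0 (mod 7), P does NOT lie on the curve.


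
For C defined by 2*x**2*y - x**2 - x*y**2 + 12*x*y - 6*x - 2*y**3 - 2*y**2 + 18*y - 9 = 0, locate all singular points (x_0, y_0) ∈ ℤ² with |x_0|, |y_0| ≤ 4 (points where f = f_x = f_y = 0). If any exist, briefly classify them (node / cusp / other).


Singular points: {(-3, 0)}; classification: node.

Compute partial derivatives:
  f_x = 4*x*y - 2*x - y**2 + 12*y - 6.
  f_y = 2*x**2 - 2*x*y + 12*x - 6*y**2 - 4*y + 18.
Scan x_0 ∈ {−4, ..., 4}. For each x_0, f_y(x_0, y) is a polynomial in y; find its integer roots y ∈ {−4, ..., 4}, then test f_x and f at those candidates.
  x = -4: f_y(-4, y) = -6*y**2 + 4*y + 2; vanishes at y ∈ {1}. (-4, 1): f_x = -3 ≠ 0.
  x = -3: f_y(-3, y) = -6*y**2 + 2*y; vanishes at y ∈ {0}. (-3, 0): f_x = 0, f = 0 — SINGULAR.
  x = -2: f_y(-2, y) = 2 - 6*y**2; no integer root y with |y| ≤ 4.
  x = -1: f_y(-1, y) = -6*y**2 - 2*y + 8; vanishes at y ∈ {1}. (-1, 1): f_x = 3 ≠ 0.
  x = 0: f_y(0, y) = -6*y**2 - 4*y + 18; no integer root y with |y| ≤ 4.
  x = 1: f_y(1, y) = -6*y**2 - 6*y + 32; no integer root y with |y| ≤ 4.
  x = 2: f_y(2, y) = -6*y**2 - 8*y + 50; no integer root y with |y| ≤ 4.
  x = 3: f_y(3, y) = -6*y**2 - 10*y + 72; no integer root y with |y| ≤ 4.
  x = 4: f_y(4, y) = -6*y**2 - 12*y + 98; no integer root y with |y| ≤ 4.
Only singular point on the grid: (-3, 0).
Classify: substitute x = -3 + u, y = 0 + v and expand: f = 2*u**2*v - u**2 - u*v**2 - 2*v**3 + v**2.
No constant or linear terms (consistent with a singular point). Quadratic part: -u**2 + v**2. Cubic part: 2*u**2*v - u*v**2 - 2*v**3.
The quadratic part v**2 - u**2 = (v − u)(v + u) splits into two distinct linear factors, so there are two distinct tangent lines y − 0 = ±(x − -3) — this is a node (ordinary double point).
Classification: node.


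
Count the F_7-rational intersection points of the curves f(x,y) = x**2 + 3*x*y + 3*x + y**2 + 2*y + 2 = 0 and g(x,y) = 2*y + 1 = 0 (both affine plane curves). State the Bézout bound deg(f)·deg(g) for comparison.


Common zeros: ∅; count = 0; Bézout bound = 2.

deg(f) = 2, deg(g) = 1, so Bézout bound = 2.
Scan x ∈ F_7. For each x, list the y ∈ F_7 with f(x, y) ≡ 0 and those with g(x, y) ≡ 0 (mod 7); the common zeros in that column are the intersection.
  x = 0: f ≡ 0 at y ∈ ∅; g ≡ 0 at y ∈ {3}; common: ∅.
  x = 1: f ≡ 0 at y ∈ {4, 5}; g ≡ 0 at y ∈ {3}; common: ∅.
  x = 2: f ≡ 0 at y ∈ {1, 5}; g ≡ 0 at y ∈ {3}; common: ∅.
  x = 3: f ≡ 0 at y ∈ ∅; g ≡ 0 at y ∈ {3}; common: ∅.
  x = 4: f ≡ 0 at y ∈ ∅; g ≡ 0 at y ∈ {3}; common: ∅.
  x = 5: f ≡ 0 at y ∈ {0, 4}; g ≡ 0 at y ∈ {3}; common: ∅.
  x = 6: f ≡ 0 at y ∈ {0, 1}; g ≡ 0 at y ∈ {3}; common: ∅.
Collecting: common zeros = ∅, so the count is 0.
Comparison with the Bézout bound: 0 ≤ 2 = deg(f)·deg(g), as expected for curves with no common component (the affine F_7-count falls short of the bound because intersections may lie at infinity, over extension fields, or carry multiplicity).


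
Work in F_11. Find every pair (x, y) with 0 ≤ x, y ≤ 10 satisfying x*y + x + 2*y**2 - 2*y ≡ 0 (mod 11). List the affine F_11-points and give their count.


Affine F_11-points: {(0, 0), (0, 1), (1, 8), (1, 9), (4, 4), (4, 6), (6, 2), (6, 7), (8, 3), (8, 5)}; count = 10.

For each of the 121 pairs (x, y) ∈ F_11², evaluate f(x, y) mod 11. Record the zeros.
  x = 0: [0↦0, 1↦0, 2↦4, 3↦1, 4↦2, 5↦7, 6↦5, 7↦7, 8↦2, 9↦1, 10↦4]  zeros at y ∈ {0, 1}
  x = 1: [0↦1, 1↦2, 2↦7, 3↦5, 4↦7, 5↦2, 6↦1, 7↦4, 8↦0, 9↦0, 10↦4]  zeros at y ∈ {8, 9}
  x = 2: [0↦2, 1↦4, 2↦10, 3↦9, 4↦1, 5↦8, 6↦8, 7↦1, 8↦9, 9↦10, 10↦4]  zeros at y ∈ ∅
  x = 3: [0↦3, 1↦6, 2↦2, 3↦2, 4↦6, 5↦3, 6↦4, 7↦9, 8↦7, 9↦9, 10↦4]  zeros at y ∈ ∅
  x = 4: [0↦4, 1↦8, 2↦5, 3↦6, 4↦0, 5↦9, 6↦0, 7↦6, 8↦5, 9↦8, 10↦4]  zeros at y ∈ {4, 6}
  x = 5: [0↦5, 1↦10, 2↦8, 3↦10, 4↦5, 5↦4, 6↦7, 7↦3, 8↦3, 9↦7, 10↦4]  zeros at y ∈ ∅
  x = 6: [0↦6, 1↦1, 2↦0, 3↦3, 4↦10, 5↦10, 6↦3, 7↦0, 8↦1, 9↦6, 10↦4]  zeros at y ∈ {2, 7}
  x = 7: [0↦7, 1↦3, 2↦3, 3↦7, 4↦4, 5↦5, 6↦10, 7↦8, 8↦10, 9↦5, 10↦4]  zeros at y ∈ ∅
  x = 8: [0↦8, 1↦5, 2↦6, 3↦0, 4↦9, 5↦0, 6↦6, 7↦5, 8↦8, 9↦4, 10↦4]  zeros at y ∈ {3, 5}
  x = 9: [0↦9, 1↦7, 2↦9, 3↦4, 4↦3, 5↦6, 6↦2, 7↦2, 8↦6, 9↦3, 10↦4]  zeros at y ∈ ∅
  x = 10: [0↦10, 1↦9, 2↦1, 3↦8, 4↦8, 5↦1, 6↦9, 7↦10, 8↦4, 9↦2, 10↦4]  zeros at y ∈ ∅
Collecting zeros: affine points = {(0, 0), (0, 1), (1, 8), (1, 9), (4, 4), (4, 6), (6, 2), (6, 7), (8, 3), (8, 5)}.
Total count |C(F_11)_aff| = 10.


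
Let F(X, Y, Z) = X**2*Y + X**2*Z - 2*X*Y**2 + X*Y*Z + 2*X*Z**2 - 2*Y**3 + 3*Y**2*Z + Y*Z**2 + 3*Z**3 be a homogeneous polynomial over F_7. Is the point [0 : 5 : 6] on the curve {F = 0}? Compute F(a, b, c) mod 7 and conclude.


F(0,5,6) ≡ 6 (mod 7); P is NOT on the curve.

Evaluate F(0, 5, 6) term-by-term (mod 7).
  X**2*Y ↦ 1·0·5·1 = 0
  X**2*Z ↦ 1·0·1·6 = 0
  -2*X*Y**2 ↦ -2·0·25·1 = 0
  X*Y*Z ↦ 1·0·5·6 = 0
  2*X*Z**2 ↦ 2·0·1·36 = 0
  -2*Y**3 ↦ -2·1·125·1 = -250
  3*Y**2*Z ↦ 3·1·25·6 = 450
  Y*Z**2 ↦ 1·1·5·36 = 180
  3*Z**3 ↦ 3·1·1·216 = 648
Sum: F(0, 5, 6) = (0) + (0) + (0) + (0) + (0) + (-250) + (450) + (180) + (648) = 1028.
Reducing mod 7: 1028 ≡ 6 (mod 7).
Since F(a, b, c) ≡ 6 ≠ 0 (mod 7), P does NOT lie on the curve.


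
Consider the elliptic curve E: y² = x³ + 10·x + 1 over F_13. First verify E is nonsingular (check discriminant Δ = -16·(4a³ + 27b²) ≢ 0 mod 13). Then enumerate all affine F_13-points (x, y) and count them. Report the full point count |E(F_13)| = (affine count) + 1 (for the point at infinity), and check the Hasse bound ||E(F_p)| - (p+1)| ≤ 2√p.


Affine points = {(0, 1), (0, 12), (1, 5), (1, 8), (2, 4), (2, 9), (4, 1), (4, 12), (6, 2), (6, 11), (9, 1), (9, 12), (10, 3), (10, 10), (11, 5), (11, 8), (12, 4), (12, 9)}; affine count = 18; |E(F_13)| = 19.

Discriminant check: Δ ∝ 4a³ + 27b² = 4·10³ + 27·1² = 4·1000 + 27·1 ≡ 10 (mod 13). Nonzero ⇒ E is nonsingular.
For each x ∈ F_13, compute rhs = x³ + 10·x + 1 mod 13, then count y ∈ F_13 with y² ≡ rhs.
  x = 0: rhs = 1, matching y values: 1, 12 (2 points).
  x = 1: rhs = 12, matching y values: 5, 8 (2 points).
  x = 2: rhs = 3, matching y values: 4, 9 (2 points).
  x = 3: rhs = 6, matching y values: none (0 points).
  x = 4: rhs = 1, matching y values: 1, 12 (2 points).
  x = 5: rhs = 7, matching y values: none (0 points).
  x = 6: rhs = 4, matching y values: 2, 11 (2 points).
  x = 7: rhs = 11, matching y values: none (0 points).
  x = 8: rhs = 8, matching y values: none (0 points).
  x = 9: rhs = 1, matching y values: 1, 12 (2 points).
  x = 10: rhs = 9, matching y values: 3, 10 (2 points).
  x = 11: rhs = 12, matching y values: 5, 8 (2 points).
  x = 12: rhs = 3, matching y values: 4, 9 (2 points).
Total affine count: 18.
Full point count |E(F_13)| = 18 + 1 = 19.
Hasse bound: |19 − (13+1)| = |5| = 5 ≤ 2√13 ≈ 7.2111 ✓.


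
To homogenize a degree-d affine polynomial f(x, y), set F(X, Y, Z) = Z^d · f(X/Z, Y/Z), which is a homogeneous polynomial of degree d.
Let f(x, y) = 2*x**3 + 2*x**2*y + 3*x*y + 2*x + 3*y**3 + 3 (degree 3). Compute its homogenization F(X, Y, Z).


F(X, Y, Z) = 2*X**3 + 2*X**2*Y + 3*X*Y*Z + 2*X*Z**2 + 3*Y**3 + 3*Z**3

deg(f) = 3.
Substitute x = X/Z, y = Y/Z into f, then multiply by Z^3.
  monomial 2·x^3·y^0 ↦ 2·X^3·Y^0·Z^0.
  monomial 2·x^2·y^1 ↦ 2·X^2·Y^1·Z^0.
  monomial 3·x^1·y^1 ↦ 3·X^1·Y^1·Z^1.
  monomial 2·x^1·y^0 ↦ 2·X^1·Y^0·Z^2.
  monomial 3·x^0·y^3 ↦ 3·X^0·Y^3·Z^0.
  monomial 3·x^0·y^0 ↦ 3·X^0·Y^0·Z^3.
Collecting: F(X, Y, Z) = 2*X**3 + 2*X**2*Y + 3*X*Y*Z + 2*X*Z**2 + 3*Y**3 + 3*Z**3.


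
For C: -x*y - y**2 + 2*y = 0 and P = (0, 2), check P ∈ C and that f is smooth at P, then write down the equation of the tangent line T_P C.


Tangent line at P: -2*x - 2*y + 4 = 0.

Step 1: f(0, 2) = 0, so P lies on C.
Step 2: partial derivatives
  f_x(x, y) = -y, f_y(x, y) = -x - 2*y + 2.
  f_x(P) = -2, f_y(P) = -2 (gradient nonzero, so P is smooth).
Step 3: tangent line at P: -2·(x − 0) + -2·(y − 2) = 0.
Expanding: -2*x - 2*y + 4 = 0.


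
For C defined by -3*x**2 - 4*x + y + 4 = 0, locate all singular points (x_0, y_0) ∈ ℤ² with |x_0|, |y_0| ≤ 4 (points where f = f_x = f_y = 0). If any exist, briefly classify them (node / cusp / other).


No singular points in the scanned grid; C is smooth there.

Compute partial derivatives:
  f_x = -6*x - 4.
  f_y = 1.
f_y = 1 is a nonzero constant, so f_y never vanishes: no point (x, y) can satisfy f = f_x = f_y = 0. In particular no (x, y) ∈ {−4, ..., 4}² is singular; the curve is smooth.


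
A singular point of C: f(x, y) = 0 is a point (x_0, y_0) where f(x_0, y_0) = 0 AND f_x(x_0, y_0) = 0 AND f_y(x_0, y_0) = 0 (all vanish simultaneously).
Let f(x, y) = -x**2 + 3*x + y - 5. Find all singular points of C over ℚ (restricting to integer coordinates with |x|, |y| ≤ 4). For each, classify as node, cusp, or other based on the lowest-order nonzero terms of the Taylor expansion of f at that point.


No singular points in the scanned grid; C is smooth there.

Compute partial derivatives:
  f_x = 3 - 2*x.
  f_y = 1.
f_y = 1 is a nonzero constant, so f_y never vanishes: no point (x, y) can satisfy f = f_x = f_y = 0. In particular no (x, y) ∈ {−4, ..., 4}² is singular; the curve is smooth.


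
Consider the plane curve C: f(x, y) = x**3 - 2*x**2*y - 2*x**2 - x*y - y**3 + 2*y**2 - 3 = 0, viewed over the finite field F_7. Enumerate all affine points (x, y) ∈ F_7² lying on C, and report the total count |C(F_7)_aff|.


Affine F_7-points: {(0, 4), (0, 6), (2, 3), (3, 1), (4, 4), (6, 4)}; count = 6.

For each of the 49 pairs (x, y) ∈ F_7², evaluate f(x, y) mod 7. Record the zeros.
  x = 0: [0↦4, 1↦5, 2↦4, 3↦2, 4↦0, 5↦6, 6↦0]  zeros at y ∈ {4, 6}
  x = 1: [0↦3, 1↦1, 2↦4, 3↦6, 4↦1, 5↦4, 6↦2]  zeros at y ∈ ∅
  x = 2: [0↦4, 1↦2, 2↦5, 3↦0, 4↦2, 5↦5, 6↦3]  zeros at y ∈ {3}
  x = 3: [0↦6, 1↦0, 2↦6, 3↦4, 4↦2, 5↦1, 6↦2]  zeros at y ∈ {1}
  x = 4: [0↦1, 1↦1, 2↦6, 3↦3, 4↦0, 5↦5, 6↦5]  zeros at y ∈ {4}
  x = 5: [0↦2, 1↦4, 2↦4, 3↦3, 4↦2, 5↦2, 6↦4]  zeros at y ∈ ∅
  x = 6: [0↦1, 1↦1, 2↦6, 3↦3, 4↦0, 5↦5, 6↦5]  zeros at y ∈ {4}
Collecting zeros: affine points = {(0, 4), (0, 6), (2, 3), (3, 1), (4, 4), (6, 4)}.
Total count |C(F_7)_aff| = 6.


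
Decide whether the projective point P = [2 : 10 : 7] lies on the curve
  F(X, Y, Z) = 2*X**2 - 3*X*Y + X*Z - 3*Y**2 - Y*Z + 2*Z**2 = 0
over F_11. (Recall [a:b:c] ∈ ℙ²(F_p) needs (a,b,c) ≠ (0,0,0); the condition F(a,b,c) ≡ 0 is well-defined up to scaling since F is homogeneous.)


F(2,10,7) ≡ 9 (mod 11); P is NOT on the curve.

Evaluate F(2, 10, 7) term-by-term (mod 11).
  2*X**2 ↦ 2·4·1·1 = 8
  -3*X*Y ↦ -3·2·10·1 = -60
  X*Z ↦ 1·2·1·7 = 14
  -3*Y**2 ↦ -3·1·100·1 = -300
  -Y*Z ↦ -1·1·10·7 = -70
  2*Z**2 ↦ 2·1·1·49 = 98
Sum: F(2, 10, 7) = (8) + (-60) + (14) + (-300) + (-70) + (98) = -310.
Reducing mod 11: -310 ≡ 9 (mod 11).
Since F(a, b, c) ≡ 9 ≠ 0 (mod 11), P does NOT lie on the curve.


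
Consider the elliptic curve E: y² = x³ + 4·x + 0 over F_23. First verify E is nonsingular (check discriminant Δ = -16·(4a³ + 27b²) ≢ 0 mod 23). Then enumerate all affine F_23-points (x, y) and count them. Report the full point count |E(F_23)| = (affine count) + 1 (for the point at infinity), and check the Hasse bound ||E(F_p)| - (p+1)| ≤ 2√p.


Affine points = {(0, 0), (2, 4), (2, 19), (3, 4), (3, 19), (7, 7), (7, 16), (9, 11), (9, 12), (11, 8), (11, 15), (13, 8), (13, 15), (15, 10), (15, 13), (17, 6), (17, 17), (18, 4), (18, 19), (19, 9), (19, 14), (22, 8), (22, 15)}; affine count = 23; |E(F_23)| = 24.

Discriminant check: Δ ∝ 4a³ + 27b² = 4·4³ + 27·0² = 4·64 + 27·0 ≡ 3 (mod 23). Nonzero ⇒ E is nonsingular.
For each x ∈ F_23, compute rhs = x³ + 4·x + 0 mod 23, then count y ∈ F_23 with y² ≡ rhs.
  x = 0: rhs = 0, matching y values: 0 (1 points).
  x = 1: rhs = 5, matching y values: none (0 points).
  x = 2: rhs = 16, matching y values: 4, 19 (2 points).
  x = 3: rhs = 16, matching y values: 4, 19 (2 points).
  x = 4: rhs = 11, matching y values: none (0 points).
  x = 5: rhs = 7, matching y values: none (0 points).
  x = 6: rhs = 10, matching y values: none (0 points).
  x = 7: rhs = 3, matching y values: 7, 16 (2 points).
  x = 8: rhs = 15, matching y values: none (0 points).
  x = 9: rhs = 6, matching y values: 11, 12 (2 points).
  x = 10: rhs = 5, matching y values: none (0 points).
  x = 11: rhs = 18, matching y values: 8, 15 (2 points).
  x = 12: rhs = 5, matching y values: none (0 points).
  x = 13: rhs = 18, matching y values: 8, 15 (2 points).
  x = 14: rhs = 17, matching y values: none (0 points).
  x = 15: rhs = 8, matching y values: 10, 13 (2 points).
  x = 16: rhs = 20, matching y values: none (0 points).
  x = 17: rhs = 13, matching y values: 6, 17 (2 points).
  x = 18: rhs = 16, matching y values: 4, 19 (2 points).
  x = 19: rhs = 12, matching y values: 9, 14 (2 points).
  x = 20: rhs = 7, matching y values: none (0 points).
  x = 21: rhs = 7, matching y values: none (0 points).
  x = 22: rhs = 18, matching y values: 8, 15 (2 points).
Total affine count: 23.
Full point count |E(F_23)| = 23 + 1 = 24.
Hasse bound: |24 − (23+1)| = |0| = 0 ≤ 2√23 ≈ 9.5917 ✓.


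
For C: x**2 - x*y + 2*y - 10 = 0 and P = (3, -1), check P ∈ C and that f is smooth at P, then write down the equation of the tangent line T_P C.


Tangent line at P: 7*x - y - 22 = 0.

Step 1: f(3, -1) = 0, so P lies on C.
Step 2: partial derivatives
  f_x(x, y) = 2*x - y, f_y(x, y) = 2 - x.
  f_x(P) = 7, f_y(P) = -1 (gradient nonzero, so P is smooth).
Step 3: tangent line at P: 7·(x − 3) + -1·(y − -1) = 0.
Expanding: 7*x - y - 22 = 0.


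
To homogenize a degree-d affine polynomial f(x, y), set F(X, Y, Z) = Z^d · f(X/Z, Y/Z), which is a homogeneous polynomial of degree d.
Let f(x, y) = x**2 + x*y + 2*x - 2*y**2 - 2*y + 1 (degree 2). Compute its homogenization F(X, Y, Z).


F(X, Y, Z) = X**2 + X*Y + 2*X*Z - 2*Y**2 - 2*Y*Z + Z**2

deg(f) = 2.
Substitute x = X/Z, y = Y/Z into f, then multiply by Z^2.
  monomial 1·x^2·y^0 ↦ 1·X^2·Y^0·Z^0.
  monomial 1·x^1·y^1 ↦ 1·X^1·Y^1·Z^0.
  monomial 2·x^1·y^0 ↦ 2·X^1·Y^0·Z^1.
  monomial -2·x^0·y^2 ↦ -2·X^0·Y^2·Z^0.
  monomial -2·x^0·y^1 ↦ -2·X^0·Y^1·Z^1.
  monomial 1·x^0·y^0 ↦ 1·X^0·Y^0·Z^2.
Collecting: F(X, Y, Z) = X**2 + X*Y + 2*X*Z - 2*Y**2 - 2*Y*Z + Z**2.


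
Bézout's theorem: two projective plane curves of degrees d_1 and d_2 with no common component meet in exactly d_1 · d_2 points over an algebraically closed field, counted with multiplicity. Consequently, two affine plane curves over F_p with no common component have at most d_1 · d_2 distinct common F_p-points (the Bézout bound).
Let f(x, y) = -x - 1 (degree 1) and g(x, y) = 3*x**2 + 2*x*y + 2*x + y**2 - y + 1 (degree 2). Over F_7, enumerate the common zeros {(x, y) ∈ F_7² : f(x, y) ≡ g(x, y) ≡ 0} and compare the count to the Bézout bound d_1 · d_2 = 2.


Common zeros: {(6, 1), (6, 2)}; count = 2; Bézout bound = 2.

deg(f) = 1, deg(g) = 2, so Bézout bound = 2.
Scan x ∈ F_7. For each x, list the y ∈ F_7 with f(x, y) ≡ 0 and those with g(x, y) ≡ 0 (mod 7); the common zeros in that column are the intersection.
  x = 0: f ≡ 0 at y ∈ ∅; g ≡ 0 at y ∈ {3, 5}; common: ∅.
  x = 1: f ≡ 0 at y ∈ ∅; g ≡ 0 at y ∈ ∅; common: ∅.
  x = 2: f ≡ 0 at y ∈ ∅; g ≡ 0 at y ∈ {1, 3}; common: ∅.
  x = 3: f ≡ 0 at y ∈ ∅; g ≡ 0 at y ∈ {4, 5}; common: ∅.
  x = 4: f ≡ 0 at y ∈ ∅; g ≡ 0 at y ∈ ∅; common: ∅.
  x = 5: f ≡ 0 at y ∈ ∅; g ≡ 0 at y ∈ ∅; common: ∅.
  x = 6: f ≡ 0 at y ∈ {0, 1, 2, 3, 4, 5, 6}; g ≡ 0 at y ∈ {1, 2}; common: {1, 2}.
Collecting: common zeros = {(6, 1), (6, 2)}, so the count is 2.
Comparison with the Bézout bound: 2 ≤ 2 = deg(f)·deg(g), as expected for curves with no common component (the bound is attained).


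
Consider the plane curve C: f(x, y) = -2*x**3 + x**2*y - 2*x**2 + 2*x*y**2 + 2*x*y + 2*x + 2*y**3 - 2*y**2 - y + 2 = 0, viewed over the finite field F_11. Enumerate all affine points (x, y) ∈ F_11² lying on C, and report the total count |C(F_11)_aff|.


Affine F_11-points: {(0, 7), (1, 0), (2, 6), (3, 1), (9, 8), (10, 0)}; count = 6.

For each of the 121 pairs (x, y) ∈ F_11², evaluate f(x, y) mod 11. Record the zeros.
  x = 0: [0↦2, 1↦1, 2↦8, 3↦2, 4↦6, 5↦10, 6↦4, 7↦0, 8↦10, 9↦2, 10↦10]  zeros at y ∈ {7}
  x = 1: [0↦0, 1↦4, 2↦9, 3↦5, 4↦4, 5↦7, 6↦4, 7↦7, 8↦6, 9↦2, 10↦7]  zeros at y ∈ {0}
  x = 2: [0↦4, 1↦4, 2↦9, 3↦9, 4↦5, 5↦9, 6↦0, 7↦1, 8↦2, 9↦4, 10↦8]  zeros at y ∈ {6}
  x = 3: [0↦2, 1↦0, 2↦7, 3↦2, 4↦8, 5↦4, 6↦2, 7↦3, 8↦8, 9↦7, 10↦1]  zeros at y ∈ {1}
  x = 4: [0↦4, 1↦2, 2↦2, 3↦5, 4↦1, 5↦2, 6↦9, 7↦1, 8↦1, 9↦10, 10↦7]  zeros at y ∈ ∅
  x = 5: [0↦9, 1↦9, 2↦4, 3↦6, 4↦5, 5↦2, 6↦9, 7↦5, 8↦2, 9↦1, 10↦3]  zeros at y ∈ ∅
  x = 6: [0↦5, 1↦9, 2↦1, 3↦4, 4↦8, 5↦3, 6↦1, 7↦3, 8↦10, 9↦1, 10↦10]  zeros at y ∈ ∅
  x = 7: [0↦2, 1↦1, 2↦3, 3↦9, 4↦9, 5↦4, 6↦6, 7↦5, 8↦2, 9↦9, 10↦5]  zeros at y ∈ ∅
  x = 8: [0↦10, 1↦6, 2↦9, 3↦9, 4↦7, 5↦4, 6↦1, 7↦10, 8↦10, 9↦2, 10↦9]  zeros at y ∈ ∅
  x = 9: [0↦6, 1↦1, 2↦7, 3↦3, 4↦1, 5↦2, 6↦7, 7↦6, 8↦0, 9↦1, 10↦10]  zeros at y ∈ {8}
  x = 10: [0↦0, 1↦7, 2↦7, 3↦1, 4↦1, 5↦8, 6↦1, 7↦3, 8↦4, 9↦5, 10↦7]  zeros at y ∈ {0}
Collecting zeros: affine points = {(0, 7), (1, 0), (2, 6), (3, 1), (9, 8), (10, 0)}.
Total count |C(F_11)_aff| = 6.
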